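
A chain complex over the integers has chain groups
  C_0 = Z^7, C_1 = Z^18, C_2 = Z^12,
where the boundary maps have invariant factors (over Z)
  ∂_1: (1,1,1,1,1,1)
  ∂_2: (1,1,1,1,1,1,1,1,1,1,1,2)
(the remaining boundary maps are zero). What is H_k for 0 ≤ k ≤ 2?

H_0: b_0 = 7 − 0 − 6 = 1; torsion from ∂_1 factors > 1: none. So H_0 = Z.
H_1: b_1 = 18 − 6 − 12 = 0; torsion from ∂_2 factors > 1: [2]. So H_1 = Z/2.
H_2: b_2 = 12 − 12 − 0 = 0; torsion from ∂_3 factors > 1: none. So H_2 = 0.

H_0 = Z,  H_1 = Z/2,  H_2 = 0.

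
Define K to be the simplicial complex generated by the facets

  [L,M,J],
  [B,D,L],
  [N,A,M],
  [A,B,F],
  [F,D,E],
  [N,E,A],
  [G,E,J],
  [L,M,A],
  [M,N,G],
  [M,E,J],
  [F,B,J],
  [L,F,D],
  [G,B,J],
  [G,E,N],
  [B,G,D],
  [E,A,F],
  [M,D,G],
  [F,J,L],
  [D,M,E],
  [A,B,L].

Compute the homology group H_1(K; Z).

We work with the vertex ordering A < B < D < E < F < G < J < L < M < N. The simplices of K, each written with vertices in increasing order, are:

  0-simplices (10): A, B, D, E, F, G, J, L, M, N
  1-simplices (30): AB, AE, AF, AL, AM, AN, BD, BF, BG, BJ, BL, DE, DF, DG, DL, DM, EF, EG, EJ, EM, EN, FJ, FL, GJ, GM, GN, JL, JM, LM, MN
  2-simplices (20): ABF, ABL, AEF, AEN, ALM, AMN, BDG, BDL, BFJ, BGJ, DEF, DEM, DFL, DGM, EGJ, EGN, EJM, FJL, GMN, JLM

Hence C_0 ≅ Z^10, C_1 ≅ Z^30, C_2 ≅ Z^20.

∂_1: C_1 → C_0 is given by ∂[p,q] = [q] − [p]. For instance
  ∂FJ = J − F.
As a 10×30 matrix over Z this has rank 9, with invariant factors (1,1,1,1,1,1,1,1,1).

Boundary ∂_2: C_2 → C_1 acts by ∂[p,q,r] = [q,r] − [p,r] + [p,q]. For instance
  ∂ABF = BF − AF + AB,
  ∂ABL = BL − AL + AB.
The resulting 30×20 matrix has rank 20, and its Smith normal form has invariant factors (1,1,1,1,1,1,1,1,1,1,1,1,1,1,1,1,1,1,1,2).

Reading off H_k = ker ∂_k / im ∂_{k+1}:

  H_1: rank ker ∂_1 − rank ∂_2 = (30 − 9) − 20 = 1, and ∂_2 has invariant factor 2 > 1, so H_1 ≅ Z ⊕ Z/2Z.

(K is a triangulation of the Klein bottle.)

H_1 ≅ Z ⊕ Z/2Z.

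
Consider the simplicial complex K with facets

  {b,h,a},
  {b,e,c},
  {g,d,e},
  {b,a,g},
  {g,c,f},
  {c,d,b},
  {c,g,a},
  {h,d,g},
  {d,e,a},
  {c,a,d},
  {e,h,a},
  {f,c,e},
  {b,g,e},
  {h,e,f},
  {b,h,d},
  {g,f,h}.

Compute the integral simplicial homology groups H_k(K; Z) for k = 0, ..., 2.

H_0 = Z,  H_1 = Z^2,  H_2 = Z.

Order the vertices as a < b < c < d < e < f < g < h. Listing each simplex with vertices in this order, K has dimension 2 with simplices:

  0-simplices (8): a, b, c, d, e, f, g, h
  1-simplices (24): ab, ac, ad, ae, ag, ah, bc, bd, be, bg, bh, cd, ce, cf, cg, de, dg, dh, ef, eg, eh, fg, fh, gh
  2-simplices (16): abg, abh, acd, acg, ade, aeh, bcd, bce, bdh, beg, cef, cfg, deg, dgh, efh, fgh

so the chain groups are C_0 ≅ Z^8, C_1 ≅ Z^24, C_2 ≅ Z^16.

The boundary map ∂_1: C_1 → C_0 is given by ∂[p,q] = [q] − [p]. For instance
  ∂ef = f − e.
As a 8×24 matrix over Z this has rank 7, with invariant factors (1,1,1,1,1,1,1).

∂_2: C_2 → C_1 sends each 2-simplex [p,q,r] to [q,r] − [p,r] + [p,q]. For instance
  ∂efh = fh − eh + ef,
  ∂bdh = dh − bh + bd.
The resulting 24×16 matrix has rank 15, and its Smith normal form has invariant factors (1,1,1,1,1,1,1,1,1,1,1,1,1,1,1).

Reading off H_k = ker ∂_k / im ∂_{k+1}:

  H_0: rank C_0 − rank ∂_1 = 8 − 7 = 1, and the invariant factors of ∂_1 are all 1, so H_0 ≅ Z.
  H_1: rank ker ∂_1 − rank ∂_2 = (24 − 7) − 15 = 2, and the invariant factors of ∂_2 are all 1, so H_1 ≅ Z^2.
  H_2: rank ker ∂_2 − rank ∂_3 = (16 − 15) − 0 = 1, and there is no ∂_3, so H_2 ≅ Z.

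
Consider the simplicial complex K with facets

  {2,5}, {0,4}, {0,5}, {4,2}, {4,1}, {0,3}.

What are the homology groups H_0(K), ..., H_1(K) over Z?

Take the total order 0 < 1 < 2 < 3 < 4 < 5 on the vertex set. Then K (dimension 1) consists of the simplices:

  0-simplices (6): [0], [1], [2], [3], [4], [5]
  1-simplices (6): [0,3], [0,4], [0,5], [1,4], [2,4], [2,5]

so the chain groups are C_0 ≅ Z^6, C_1 ≅ Z^6.

∂_1: C_1 → C_0 sends each edge [p,q] (with p < q) to q − p.
As a 6×6 matrix over Z this has rank 5, with invariant factors (1,1,1,1,1).

Reading off H_k = ker ∂_k / im ∂_{k+1}:

  H_0: rank C_0 − rank ∂_1 = 6 − 5 = 1, and the invariant factors of ∂_1 are all 1, so H_0 = Z.
  H_1: rank ker ∂_1 − rank ∂_2 = (6 − 5) − 0 = 1, and there is no ∂_2, so H_1 = Z.

H_0 ≅ Z,  H_1 ≅ Z.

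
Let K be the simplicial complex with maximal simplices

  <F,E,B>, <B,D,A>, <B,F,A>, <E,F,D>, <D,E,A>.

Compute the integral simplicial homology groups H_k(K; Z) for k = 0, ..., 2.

Fix the vertex order A < B < D < E < F and write every simplex with vertices in increasing order. Then dim K = 2 and the simplices of K are:

  0-simplices (5): A, B, D, E, F
  1-simplices (10): AB, AD, AE, AF, BD, BE, BF, DE, DF, EF
  2-simplices (5): ABD, ABF, ADE, BEF, DEF

so the chain groups are C_0 ≅ Z^5, C_1 ≅ Z^10, C_2 ≅ Z^5.

The boundary map ∂_1: C_1 → C_0 maps an edge to its endpoints' difference, ∂[p,q] = q − p. For instance
  ∂AE = E − A.
As a 5×10 matrix over Z this has rank 4, with invariant factors (1,1,1,1).

Boundary ∂_2: C_2 → C_1 maps a triangle to the signed sum of its edges. For instance
  ∂DEF = EF − DF + DE,
  ∂ABF = BF − AF + AB.
As a 10×5 matrix over Z this has rank 5, with invariant factors (1,1,1,1,1).

Computing H_k = (kernel of ∂_k) / (image of ∂_{k+1}):

  H_0: rank C_0 − rank ∂_1 = 5 − 4 = 1, and the invariant factors of ∂_1 are all 1, so H_0 ≅ Z.
  H_1: rank ker ∂_1 − rank ∂_2 = (10 − 4) − 5 = 1, and the invariant factors of ∂_2 are all 1, so H_1 ≅ Z.
  H_2: rank ker ∂_2 − rank ∂_3 = (5 − 5) − 0 = 0, and there is no ∂_3, so H_2 ≅ 0.

H_0 = Z,  H_1 = Z,  H_2 = 0.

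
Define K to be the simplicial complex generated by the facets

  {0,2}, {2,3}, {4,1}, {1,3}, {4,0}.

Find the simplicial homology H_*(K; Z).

Order the vertices as 0 < 1 < 2 < 3 < 4. Listing each simplex with vertices in this order, K has dimension 1 with simplices:

  0-simplices (5): [0], [1], [2], [3], [4]
  1-simplices (5): [0,2], [0,4], [1,3], [1,4], [2,3]

so the chain groups are C_0 ≅ Z^5, C_1 ≅ Z^5.

∂_1: C_1 → C_0 is given by ∂[p,q] = [q] − [p].
This gives a 5×5 integer matrix of rank 4; reducing to Smith normal form yields diagonal entries (1,1,1,1).

Reading off H_k = ker ∂_k / im ∂_{k+1}:

  H_0: rank C_0 − rank ∂_1 = 5 − 4 = 1, and the invariant factors of ∂_1 are all 1, so H_0 = Z.
  H_1: rank ker ∂_1 − rank ∂_2 = (5 − 4) − 0 = 1, and there is no ∂_2, so H_1 = Z.

As a check, the Euler characteristic is 5 − 5 = 0, which agrees with 1 − 1 = 0.
(K is a triangulation of the circle S^1.)

H_0 ≅ Z,  H_1 ≅ Z.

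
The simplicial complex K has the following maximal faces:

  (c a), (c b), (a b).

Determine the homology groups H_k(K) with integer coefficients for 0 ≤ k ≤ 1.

H_0 ≅ Z,  H_1 ≅ Z.

Take the total order a < b < c on the vertex set. Then K (dimension 1) consists of the simplices:

  0-simplices (3): a, b, c
  1-simplices (3): ab, ac, bc

giving chain groups C_0 ≅ Z^3, C_1 ≅ Z^3.

∂_1: C_1 → C_0 maps an edge to its endpoints' difference, ∂[p,q] = q − p.
The 3×3 boundary matrix has rank 2 and Smith normal form diag(1,1).

From H_k ≅ ker(∂_k) / im(∂_{k+1}) we obtain:

  H_0: rank C_0 − rank ∂_1 = 3 − 2 = 1, and the invariant factors of ∂_1 are all 1, so H_0 ≅ Z.
  H_1: rank ker ∂_1 − rank ∂_2 = (3 − 2) − 0 = 1, and there is no ∂_2, so H_1 ≅ Z.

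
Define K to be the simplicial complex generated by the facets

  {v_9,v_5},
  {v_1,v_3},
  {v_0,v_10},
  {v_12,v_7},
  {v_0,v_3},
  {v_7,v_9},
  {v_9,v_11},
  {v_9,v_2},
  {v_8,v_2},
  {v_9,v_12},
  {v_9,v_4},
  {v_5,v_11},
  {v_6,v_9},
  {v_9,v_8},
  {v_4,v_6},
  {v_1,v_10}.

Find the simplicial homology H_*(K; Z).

We work with the vertex ordering v_0 < v_1 < v_2 < v_3 < v_4 < v_5 < v_6 < v_7 < v_8 < v_9 < v_10 < v_11 < v_12. The simplices of K, each written with vertices in increasing order, are:

  0-simplices (13): [v_0], [v_1], [v_2], [v_3], [v_4], [v_5], [v_6], [v_7], [v_8], [v_9], [v_10], [v_11], [v_12]
  1-simplices (16): (16 of them)

Hence C_0 ≅ Z^13, C_1 ≅ Z^16.

∂_1: C_1 → C_0 sends each edge [p,q] (with p < q) to q − p.
As a 13×16 matrix over Z this has rank 11, with invariant factors (1,1,1,1,1,1,1,1,1,1,1).

Reading off H_k = ker ∂_k / im ∂_{k+1}:

  H_0: rank C_0 − rank ∂_1 = 13 − 11 = 2, and the invariant factors of ∂_1 are all 1, so H_0 ≅ Z^2.
  H_1: rank ker ∂_1 − rank ∂_2 = (16 − 11) − 0 = 5, and there is no ∂_2, so H_1 ≅ Z^5.

H_0 ≅ Z^2,  H_1 ≅ Z^5.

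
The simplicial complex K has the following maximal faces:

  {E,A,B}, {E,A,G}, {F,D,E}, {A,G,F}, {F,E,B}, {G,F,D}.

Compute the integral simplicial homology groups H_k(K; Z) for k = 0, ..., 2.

H_0 ≅ Z,  H_1 ≅ Z,  H_2 = 0.

Fix the vertex order A < B < D < E < F < G and write every simplex with vertices in increasing order. Then dim K = 2 and the simplices of K are:

  0-simplices (6): A, B, D, E, F, G
  1-simplices (12): AB, AE, AF, AG, BE, BF, DE, DF, DG, EF, EG, FG
  2-simplices (6): ABE, AEG, AFG, BEF, DEF, DFG

Hence C_0 ≅ Z^6, C_1 ≅ Z^12, C_2 ≅ Z^6.

Boundary ∂_1: C_1 → C_0 sends each edge [p,q] (with p < q) to q − p.
The 6×12 boundary matrix has rank 5 and Smith normal form diag(1,1,1,1,1).

∂_2: C_2 → C_1 maps a triangle to the signed sum of its edges. For instance
  ∂BEF = EF − BF + BE,
  ∂AFG = FG − AG + AF.
The resulting 12×6 matrix has rank 6, and its Smith normal form has invariant factors (1,1,1,1,1,1).

From H_k ≅ ker(∂_k) / im(∂_{k+1}) we obtain:

  H_0: rank C_0 − rank ∂_1 = 6 − 5 = 1, and the invariant factors of ∂_1 are all 1, so H_0 ≅ Z.
  H_1: rank ker ∂_1 − rank ∂_2 = (12 − 5) − 6 = 1, and the invariant factors of ∂_2 are all 1, so H_1 ≅ Z.
  H_2: rank ker ∂_2 − rank ∂_3 = (6 − 6) − 0 = 0, and there is no ∂_3, so H_2 ≅ 0.

As a check, the Euler characteristic is 6 − 12 + 6 = 0, which agrees with 1 − 1 + 0 = 0.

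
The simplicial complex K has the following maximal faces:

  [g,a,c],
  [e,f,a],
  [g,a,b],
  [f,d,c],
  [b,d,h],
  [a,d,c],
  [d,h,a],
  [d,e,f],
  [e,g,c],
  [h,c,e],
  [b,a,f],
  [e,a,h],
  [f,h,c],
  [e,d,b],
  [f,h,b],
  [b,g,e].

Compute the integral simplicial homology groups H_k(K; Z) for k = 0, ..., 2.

Order the vertices as a < b < c < d < e < f < g < h. Listing each simplex with vertices in this order, K has dimension 2 with simplices:

  0-simplices (8): a, b, c, d, e, f, g, h
  1-simplices (24): ab, ac, ad, ae, af, ag, ah, bd, be, bf, bg, bh, cd, ce, cf, cg, ch, de, df, dh, ef, eg, eh, fh
  2-simplices (16): abf, abg, acd, acg, adh, aef, aeh, bde, bdh, beg, bfh, cdf, ceg, ceh, cfh, def

so the chain groups are C_0 ≅ Z^8, C_1 ≅ Z^24, C_2 ≅ Z^16.

Boundary ∂_1: C_1 → C_0 sends each edge [p,q] (with p < q) to q − p.
This gives a 8×24 integer matrix of rank 7; reducing to Smith normal form yields diagonal entries (1,1,1,1,1,1,1).

The boundary map ∂_2: C_2 → C_1 sends each 2-simplex [p,q,r] to [q,r] − [p,r] + [p,q]. For instance
  ∂aef = ef − af + ae,
  ∂abf = bf − af + ab.
As a 24×16 matrix over Z this has rank 15, with invariant factors (1,1,1,1,1,1,1,1,1,1,1,1,1,1,1).

Computing H_k = (kernel of ∂_k) / (image of ∂_{k+1}):

  H_0: rank C_0 − rank ∂_1 = 8 − 7 = 1, and the invariant factors of ∂_1 are all 1, so H_0 = Z.
  H_1: rank ker ∂_1 − rank ∂_2 = (24 − 7) − 15 = 2, and the invariant factors of ∂_2 are all 1, so H_1 = Z^2.
  H_2: rank ker ∂_2 − rank ∂_3 = (16 − 15) − 0 = 1, and there is no ∂_3, so H_2 = Z.

H_0 ≅ Z,  H_1 ≅ Z^2,  H_2 ≅ Z.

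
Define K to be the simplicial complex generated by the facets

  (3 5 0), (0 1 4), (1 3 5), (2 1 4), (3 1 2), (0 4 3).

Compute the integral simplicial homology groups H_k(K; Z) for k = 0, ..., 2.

H_0 = Z,  H_1 = Z,  H_2 = 0.

Fix the vertex order 0 < 1 < 2 < 3 < 4 < 5 and write every simplex with vertices in increasing order. Then dim K = 2 and the simplices of K are:

  0-simplices (6): [0], [1], [2], [3], [4], [5]
  1-simplices (12): [0,1], [0,3], [0,4], [0,5], [1,2], [1,3], [1,4], [1,5], [2,3], [2,4], [3,4], [3,5]
  2-simplices (6): [0,1,4], [0,3,4], [0,3,5], [1,2,3], [1,2,4], [1,3,5]

so the chain groups are C_0 ≅ Z^6, C_1 ≅ Z^12, C_2 ≅ Z^6.

Boundary ∂_1: C_1 → C_0 maps an edge to its endpoints' difference, ∂[p,q] = q − p. For instance
  ∂[2,3] = [3] − [2].
This gives a 6×12 integer matrix of rank 5; reducing to Smith normal form yields diagonal entries (1,1,1,1,1).

The boundary map ∂_2: C_2 → C_1 maps a triangle to the signed sum of its edges. For instance
  ∂[0,3,5] = [3,5] − [0,5] + [0,3],
  ∂[1,3,5] = [3,5] − [1,5] + [1,3].
The resulting 12×6 matrix has rank 6, and its Smith normal form has invariant factors (1,1,1,1,1,1).

Reading off H_k = ker ∂_k / im ∂_{k+1}:

  H_0: rank C_0 − rank ∂_1 = 6 − 5 = 1, and the invariant factors of ∂_1 are all 1, so H_0 = Z.
  H_1: rank ker ∂_1 − rank ∂_2 = (12 − 5) − 6 = 1, and the invariant factors of ∂_2 are all 1, so H_1 = Z.
  H_2: rank ker ∂_2 − rank ∂_3 = (6 − 6) − 0 = 0, and there is no ∂_3, so H_2 = 0.

As a check, the Euler characteristic is 6 − 12 + 6 = 0, which agrees with 1 − 1 + 0 = 0.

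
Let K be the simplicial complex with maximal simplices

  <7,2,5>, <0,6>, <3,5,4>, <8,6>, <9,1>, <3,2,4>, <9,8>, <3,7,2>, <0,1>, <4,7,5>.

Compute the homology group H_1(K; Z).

H_1 ≅ Z^2.

Fix the vertex order 0 < 1 < 2 < 3 < 4 < 5 < 6 < 7 < 8 < 9 and write every simplex with vertices in increasing order. Then dim K = 2 and the simplices of K are:

  0-simplices (10): [0], [1], [2], [3], [4], [5], [6], [7], [8], [9]
  1-simplices (15): [0,1], [0,6], [1,9], [2,3], [2,4], [2,5], [2,7], [3,4], [3,5], [3,7], [4,5], [4,7], [5,7], [6,8], [8,9]
  2-simplices (5): [2,3,4], [2,3,7], [2,5,7], [3,4,5], [4,5,7]

Hence C_0 ≅ Z^10, C_1 ≅ Z^15, C_2 ≅ Z^5.

The boundary map ∂_1: C_1 → C_0 is given by ∂[p,q] = [q] − [p]. For instance
  ∂[0,6] = [6] − [0].
The resulting 10×15 matrix has rank 8, and its Smith normal form has invariant factors (1,1,1,1,1,1,1,1).

The boundary map ∂_2: C_2 → C_1 acts by ∂[p,q,r] = [q,r] − [p,r] + [p,q]. For instance
  ∂[2,3,4] = [3,4] − [2,4] + [2,3],
  ∂[2,5,7] = [5,7] − [2,7] + [2,5].
The 15×5 boundary matrix has rank 5 and Smith normal form diag(1,1,1,1,1).

From H_k ≅ ker(∂_k) / im(∂_{k+1}) we obtain:

  H_1: rank ker ∂_1 − rank ∂_2 = (15 − 8) − 5 = 2, and the invariant factors of ∂_2 are all 1, so H_1 = Z^2.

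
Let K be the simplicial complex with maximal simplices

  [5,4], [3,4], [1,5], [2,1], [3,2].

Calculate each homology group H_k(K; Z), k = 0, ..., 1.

Fix the vertex order 1 < 2 < 3 < 4 < 5 and write every simplex with vertices in increasing order. Then dim K = 1 and the simplices of K are:

  0-simplices (5): [1], [2], [3], [4], [5]
  1-simplices (5): [1,2], [1,5], [2,3], [3,4], [4,5]

Hence C_0 ≅ Z^5, C_1 ≅ Z^5.

∂_1: C_1 → C_0 maps an edge to its endpoints' difference, ∂[p,q] = q − p. For instance
  ∂[1,5] = [5] − [1].
The 5×5 boundary matrix has rank 4 and Smith normal form diag(1,1,1,1).

Computing H_k = (kernel of ∂_k) / (image of ∂_{k+1}):

  H_0: rank C_0 − rank ∂_1 = 5 − 4 = 1, and the invariant factors of ∂_1 are all 1, so H_0 = Z.
  H_1: rank ker ∂_1 − rank ∂_2 = (5 − 4) − 0 = 1, and there is no ∂_2, so H_1 = Z.

As a check, the Euler characteristic is 5 − 5 = 0, which agrees with 1 − 1 = 0.

H_0 = Z,  H_1 = Z.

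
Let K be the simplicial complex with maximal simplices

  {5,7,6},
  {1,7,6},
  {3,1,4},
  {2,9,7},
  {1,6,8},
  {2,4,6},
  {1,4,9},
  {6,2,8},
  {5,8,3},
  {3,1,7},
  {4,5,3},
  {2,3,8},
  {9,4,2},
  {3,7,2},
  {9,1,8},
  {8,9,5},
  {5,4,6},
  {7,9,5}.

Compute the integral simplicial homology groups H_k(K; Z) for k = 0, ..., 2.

Order the vertices as 1 < 2 < 3 < 4 < 5 < 6 < 7 < 8 < 9. Listing each simplex with vertices in this order, K has dimension 2 with simplices:

  0-simplices (9): [1], [2], [3], [4], [5], [6], [7], [8], [9]
  1-simplices (27): (27 of them)
  2-simplices (18): [1,3,4], [1,3,7], [1,4,9], [1,6,7], [1,6,8], [1,8,9], [2,3,7], [2,3,8], [2,4,6], [2,4,9], [2,6,8], [2,7,9], [3,4,5], [3,5,8], [4,5,6], [5,6,7], [5,7,9], [5,8,9]

so the chain groups are C_0 ≅ Z^9, C_1 ≅ Z^27, C_2 ≅ Z^18.

Boundary ∂_1: C_1 → C_0 is given by ∂[p,q] = [q] − [p]. For instance
  ∂[5,9] = [9] − [5].
The resulting 9×27 matrix has rank 8, and its Smith normal form has invariant factors (1,1,1,1,1,1,1,1).

Boundary ∂_2: C_2 → C_1 acts by ∂[p,q,r] = [q,r] − [p,r] + [p,q]. For instance
  ∂[2,3,7] = [3,7] − [2,7] + [2,3],
  ∂[2,4,6] = [4,6] − [2,6] + [2,4].
As a 27×18 matrix over Z this has rank 17, with invariant factors (1,1,1,1,1,1,1,1,1,1,1,1,1,1,1,1,1).

Computing H_k = (kernel of ∂_k) / (image of ∂_{k+1}):

  H_0: rank C_0 − rank ∂_1 = 9 − 8 = 1, and the invariant factors of ∂_1 are all 1, so H_0 = Z.
  H_1: rank ker ∂_1 − rank ∂_2 = (27 − 8) − 17 = 2, and the invariant factors of ∂_2 are all 1, so H_1 = Z^2.
  H_2: rank ker ∂_2 − rank ∂_3 = (18 − 17) − 0 = 1, and there is no ∂_3, so H_2 = Z.

H_0 = Z,  H_1 = Z^2,  H_2 = Z.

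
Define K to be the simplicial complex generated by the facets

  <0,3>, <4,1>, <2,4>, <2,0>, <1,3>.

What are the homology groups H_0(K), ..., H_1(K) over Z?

We work with the vertex ordering 0 < 1 < 2 < 3 < 4. The simplices of K, each written with vertices in increasing order, are:

  0-simplices (5): [0], [1], [2], [3], [4]
  1-simplices (5): [0,2], [0,3], [1,3], [1,4], [2,4]

Hence C_0 ≅ Z^5, C_1 ≅ Z^5.

Boundary ∂_1: C_1 → C_0 sends each edge [p,q] (with p < q) to q − p. For instance
  ∂[0,2] = [2] − [0].
The 5×5 boundary matrix has rank 4 and Smith normal form diag(1,1,1,1).

From H_k ≅ ker(∂_k) / im(∂_{k+1}) we obtain:

  H_0: rank C_0 − rank ∂_1 = 5 − 4 = 1, and the invariant factors of ∂_1 are all 1, so H_0 ≅ Z.
  H_1: rank ker ∂_1 − rank ∂_2 = (5 − 4) − 0 = 1, and there is no ∂_2, so H_1 ≅ Z.

As a check, the Euler characteristic is 5 − 5 = 0, which agrees with 1 − 1 = 0.

H_0 ≅ Z,  H_1 ≅ Z.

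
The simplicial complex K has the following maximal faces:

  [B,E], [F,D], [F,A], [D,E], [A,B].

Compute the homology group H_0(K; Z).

Take the total order A < B < D < E < F on the vertex set. Then K (dimension 1) consists of the simplices:

  0-simplices (5): A, B, D, E, F
  1-simplices (5): AB, AF, BE, DE, DF

giving chain groups C_0 ≅ Z^5, C_1 ≅ Z^5.

Boundary ∂_1: C_1 → C_0 is given by ∂[p,q] = [q] − [p]. For instance
  ∂BE = E − B.
This gives a 5×5 integer matrix of rank 4; reducing to Smith normal form yields diagonal entries (1,1,1,1).

Now H_k = ker ∂_k / im ∂_{k+1}, so:

  H_0: rank C_0 − rank ∂_1 = 5 − 4 = 1, and the invariant factors of ∂_1 are all 1, so H_0 = Z.

(K is a triangulation of the circle S^1.)

H_0 ≅ Z.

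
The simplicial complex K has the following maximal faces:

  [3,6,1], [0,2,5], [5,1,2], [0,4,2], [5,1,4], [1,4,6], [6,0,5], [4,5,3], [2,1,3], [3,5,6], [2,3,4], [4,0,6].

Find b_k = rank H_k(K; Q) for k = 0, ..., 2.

Order the vertices as 0 < 1 < 2 < 3 < 4 < 5 < 6. Listing each simplex with vertices in this order, K has dimension 2 with simplices:

  0-simplices (7): [0], [1], [2], [3], [4], [5], [6]
  1-simplices (18): [0,2], [0,4], [0,5], [0,6], [1,2], [1,3], [1,4], [1,5], [1,6], [2,3], [2,4], [2,5], [3,4], [3,5], [3,6], [4,5], [4,6], [5,6]
  2-simplices (12): [0,2,4], [0,2,5], [0,4,6], [0,5,6], [1,2,3], [1,2,5], [1,3,6], [1,4,5], [1,4,6], [2,3,4], [3,4,5], [3,5,6]

so the chain groups are C_0 ≅ Z^7, C_1 ≅ Z^18, C_2 ≅ Z^12.

Boundary ∂_1: C_1 → C_0 sends each edge [p,q] (with p < q) to q − p.
The resulting 7×18 matrix has rank 6, and its Smith normal form has invariant factors (1,1,1,1,1,1).

∂_2: C_2 → C_1 maps a triangle to the signed sum of its edges. For instance
  ∂[1,4,6] = [4,6] − [1,6] + [1,4],
  ∂[3,5,6] = [5,6] − [3,6] + [3,5].
The 18×12 boundary matrix has rank 12 and Smith normal form diag(1,1,1,1,1,1,1,1,1,1,1,2).

Now H_k = ker ∂_k / im ∂_{k+1}, so:

  H_0: rank C_0 − rank ∂_1 = 7 − 6 = 1, and the invariant factors of ∂_1 are all 1, so H_0 = Z.
  H_1: rank ker ∂_1 − rank ∂_2 = (18 − 6) − 12 = 0, and ∂_2 has invariant factor 2 > 1, so H_1 = Z_2.
  H_2: rank ker ∂_2 − rank ∂_3 = (12 − 12) − 0 = 0, and there is no ∂_3, so H_2 = 0.

(K is a triangulation of the real projective plane RP^2.)

Hence the Betti numbers are b_0 = 1, b_1 = 0, b_2 = 0.

b_0 = 1, b_1 = 0, b_2 = 0.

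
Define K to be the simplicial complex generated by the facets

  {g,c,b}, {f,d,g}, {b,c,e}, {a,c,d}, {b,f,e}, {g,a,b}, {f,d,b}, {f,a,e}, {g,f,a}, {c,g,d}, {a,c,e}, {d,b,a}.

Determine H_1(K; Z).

H_1 = Z/2Z.

Fix the vertex order a < b < c < d < e < f < g and write every simplex with vertices in increasing order. Then dim K = 2 and the simplices of K are:

  0-simplices (7): a, b, c, d, e, f, g
  1-simplices (18): ab, ac, ad, ae, af, ag, bc, bd, be, bf, bg, cd, ce, cg, df, dg, ef, fg
  2-simplices (12): abd, abg, acd, ace, aef, afg, bce, bcg, bdf, bef, cdg, dfg

giving chain groups C_0 ≅ Z^7, C_1 ≅ Z^18, C_2 ≅ Z^12.

The boundary map ∂_1: C_1 → C_0 maps an edge to its endpoints' difference, ∂[p,q] = q − p. For instance
  ∂bf = f − b.
The 7×18 boundary matrix has rank 6 and Smith normal form diag(1,1,1,1,1,1).

∂_2: C_2 → C_1 sends each 2-simplex [p,q,r] to [q,r] − [p,r] + [p,q]. For instance
  ∂aef = ef − af + ae,
  ∂acd = cd − ad + ac.
The resulting 18×12 matrix has rank 12, and its Smith normal form has invariant factors (1,1,1,1,1,1,1,1,1,1,1,2).

Reading off H_k = ker ∂_k / im ∂_{k+1}:

  H_1: rank ker ∂_1 − rank ∂_2 = (18 − 6) − 12 = 0, and ∂_2 has invariant factor 2 > 1, so H_1 ≅ Z/2Z.

(K is a triangulation of the real projective plane RP^2.)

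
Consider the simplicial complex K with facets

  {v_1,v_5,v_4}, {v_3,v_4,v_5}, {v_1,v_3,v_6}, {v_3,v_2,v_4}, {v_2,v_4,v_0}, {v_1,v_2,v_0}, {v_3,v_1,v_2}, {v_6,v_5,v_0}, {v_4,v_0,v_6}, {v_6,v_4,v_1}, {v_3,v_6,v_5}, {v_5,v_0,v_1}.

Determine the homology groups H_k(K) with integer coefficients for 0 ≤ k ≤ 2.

H_0 ≅ Z,  H_1 ≅ Z_2,  H_2 = 0.

Fix the vertex order v_0 < v_1 < v_2 < v_3 < v_4 < v_5 < v_6 and write every simplex with vertices in increasing order. Then dim K = 2 and the simplices of K are:

  0-simplices (7): [v_0], [v_1], [v_2], [v_3], [v_4], [v_5], [v_6]
  1-simplices (18): (18 of them)
  2-simplices (12): (12 of them)

Hence C_0 ≅ Z^7, C_1 ≅ Z^18, C_2 ≅ Z^12.

∂_1: C_1 → C_0 sends each edge [p,q] (with p < q) to q − p.
This gives a 7×18 integer matrix of rank 6; reducing to Smith normal form yields diagonal entries (1,1,1,1,1,1).

Boundary ∂_2: C_2 → C_1 maps a triangle to the signed sum of its edges. For instance
  ∂[v_3,v_5,v_6] = [v_5,v_6] − [v_3,v_6] + [v_3,v_5],
  ∂[v_1,v_3,v_6] = [v_3,v_6] − [v_1,v_6] + [v_1,v_3].
As a 18×12 matrix over Z this has rank 12, with invariant factors (1,1,1,1,1,1,1,1,1,1,1,2).

Now H_k = ker ∂_k / im ∂_{k+1}, so:

  H_0: rank C_0 − rank ∂_1 = 7 − 6 = 1, and the invariant factors of ∂_1 are all 1, so H_0 = Z.
  H_1: rank ker ∂_1 − rank ∂_2 = (18 − 6) − 12 = 0, and ∂_2 has invariant factor 2 > 1, so H_1 = Z_2.
  H_2: rank ker ∂_2 − rank ∂_3 = (12 − 12) − 0 = 0, and there is no ∂_3, so H_2 = 0.

As a check, the Euler characteristic is 7 − 18 + 12 = 1, which agrees with 1 − 0 + 0 = 1.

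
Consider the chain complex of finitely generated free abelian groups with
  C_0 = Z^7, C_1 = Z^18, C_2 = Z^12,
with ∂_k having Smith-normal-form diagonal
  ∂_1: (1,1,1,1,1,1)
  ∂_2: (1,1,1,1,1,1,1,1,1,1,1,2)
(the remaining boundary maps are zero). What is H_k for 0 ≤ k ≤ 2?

H_0 = Z,  H_1 = Z_2,  H_2 = 0.

H_0: b_0 = 7 − 0 − 6 = 1; torsion from ∂_1 factors > 1: none. So H_0 = Z.
H_1: b_1 = 18 − 6 − 12 = 0; torsion from ∂_2 factors > 1: [2]. So H_1 = Z_2.
H_2: b_2 = 12 − 12 − 0 = 0; torsion from ∂_3 factors > 1: none. So H_2 = 0.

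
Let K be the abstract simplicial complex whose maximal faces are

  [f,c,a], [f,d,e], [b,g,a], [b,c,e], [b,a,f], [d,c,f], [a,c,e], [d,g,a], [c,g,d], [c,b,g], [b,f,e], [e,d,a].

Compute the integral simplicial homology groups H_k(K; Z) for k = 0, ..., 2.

K has 7 vertices, 18 edges, 12 triangles.
rank ∂_0 = 0, rank ∂_1 = 6 ⇒ b_0 = 7 − 0 − 6 = 1; all invariant factors of ∂_1 are 1 so no torsion. So H_0 = Z.
rank ∂_1 = 6, rank ∂_2 = 12 ⇒ b_1 = 18 − 6 − 12 = 0; ∂_2 has invariant factor(s) [2] giving torsion. So H_1 = Z/2.
rank ∂_2 = 12, rank ∂_3 = 0 ⇒ b_2 = 12 − 12 − 0 = 0. So H_2 = 0.

H_0 ≅ Z,  H_1 ≅ Z/2,  H_2 = 0.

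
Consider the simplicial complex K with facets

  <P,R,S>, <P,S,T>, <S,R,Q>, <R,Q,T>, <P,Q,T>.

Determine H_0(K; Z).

H_0 ≅ Z.

We work with the vertex ordering P < Q < R < S < T. The simplices of K, each written with vertices in increasing order, are:

  0-simplices (5): P, Q, R, S, T
  1-simplices (10): PQ, PR, PS, PT, QR, QS, QT, RS, RT, ST
  2-simplices (5): PQT, PRS, PST, QRS, QRT

so the chain groups are C_0 ≅ Z^5, C_1 ≅ Z^10, C_2 ≅ Z^5.

∂_1: C_1 → C_0 is given by ∂[p,q] = [q] − [p]. For instance
  ∂PT = T − P.
As a 5×10 matrix over Z this has rank 4, with invariant factors (1,1,1,1).

The boundary map ∂_2: C_2 → C_1 acts by ∂[p,q,r] = [q,r] − [p,r] + [p,q]. For instance
  ∂QRT = RT − QT + QR,
  ∂PQT = QT − PT + PQ.
The resulting 10×5 matrix has rank 5, and its Smith normal form has invariant factors (1,1,1,1,1).

Computing H_k = (kernel of ∂_k) / (image of ∂_{k+1}):

  H_0: rank C_0 − rank ∂_1 = 5 − 4 = 1, and the invariant factors of ∂_1 are all 1, so H_0 = Z.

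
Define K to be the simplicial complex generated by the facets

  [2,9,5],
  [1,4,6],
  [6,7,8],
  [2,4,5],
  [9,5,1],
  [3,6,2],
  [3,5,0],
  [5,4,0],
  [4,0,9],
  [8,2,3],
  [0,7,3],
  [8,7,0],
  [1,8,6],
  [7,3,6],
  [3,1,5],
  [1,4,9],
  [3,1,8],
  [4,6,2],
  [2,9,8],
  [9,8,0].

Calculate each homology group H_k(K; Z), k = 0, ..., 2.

Take the total order 0 < 1 < 2 < 3 < 4 < 5 < 6 < 7 < 8 < 9 on the vertex set. Then K (dimension 2) consists of the simplices:

  0-simplices (10): [0], [1], [2], [3], [4], [5], [6], [7], [8], [9]
  1-simplices (30): (30 of them)
  2-simplices (20): (20 of them)

so the chain groups are C_0 ≅ Z^10, C_1 ≅ Z^30, C_2 ≅ Z^20.

Boundary ∂_1: C_1 → C_0 maps an edge to its endpoints' difference, ∂[p,q] = q − p.
As a 10×30 matrix over Z this has rank 9, with invariant factors (1,1,1,1,1,1,1,1,1).

The boundary map ∂_2: C_2 → C_1 acts by ∂[p,q,r] = [q,r] − [p,r] + [p,q]. For instance
  ∂[2,4,5] = [4,5] − [2,5] + [2,4],
  ∂[0,3,5] = [3,5] − [0,5] + [0,3].
The resulting 30×20 matrix has rank 20, and its Smith normal form has invariant factors (1,1,1,1,1,1,1,1,1,1,1,1,1,1,1,1,1,1,1,2).

Now H_k = ker ∂_k / im ∂_{k+1}, so:

  H_0: rank C_0 − rank ∂_1 = 10 − 9 = 1, and the invariant factors of ∂_1 are all 1, so H_0 ≅ Z.
  H_1: rank ker ∂_1 − rank ∂_2 = (30 − 9) − 20 = 1, and ∂_2 has invariant factor 2 > 1, so H_1 ≅ Z ⊕ Z/2.
  H_2: rank ker ∂_2 − rank ∂_3 = (20 − 20) − 0 = 0, and there is no ∂_3, so H_2 ≅ 0.

As a check, the Euler characteristic is 10 − 30 + 20 = 0, which agrees with 1 − 1 + 0 = 0.
(K is a triangulation of the Klein bottle.)

H_0 ≅ Z,  H_1 ≅ Z ⊕ Z/2,  H_2 = 0.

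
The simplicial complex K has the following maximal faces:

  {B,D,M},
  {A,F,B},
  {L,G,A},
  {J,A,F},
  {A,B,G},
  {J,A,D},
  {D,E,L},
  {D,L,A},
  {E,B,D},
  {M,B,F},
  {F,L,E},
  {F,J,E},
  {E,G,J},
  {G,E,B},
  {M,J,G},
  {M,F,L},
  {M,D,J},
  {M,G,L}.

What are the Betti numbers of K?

b_0 = 1, b_1 = 2, b_2 = 1.

We work with the vertex ordering A < B < D < E < F < G < J < L < M. The simplices of K, each written with vertices in increasing order, are:

  0-simplices (9): A, B, D, E, F, G, J, L, M
  1-simplices (27): AB, AD, AF, AG, AJ, AL, BD, BE, BF, BG, BM, DE, DJ, DL, DM, EF, EG, EJ, EL, FJ, FL, FM, GJ, GL, GM, JM, LM
  2-simplices (18): ABF, ABG, ADJ, ADL, AFJ, AGL, BDE, BDM, BEG, BFM, DEL, DJM, EFJ, EFL, EGJ, FLM, GJM, GLM

Hence C_0 ≅ Z^9, C_1 ≅ Z^27, C_2 ≅ Z^18.

∂_1: C_1 → C_0 sends each edge [p,q] (with p < q) to q − p. For instance
  ∂EJ = J − E.
As a 9×27 matrix over Z this has rank 8, with invariant factors (1,1,1,1,1,1,1,1).

∂_2: C_2 → C_1 maps a triangle to the signed sum of its edges. For instance
  ∂EFJ = FJ − EJ + EF,
  ∂FLM = LM − FM + FL.
The resulting 27×18 matrix has rank 17, and its Smith normal form has invariant factors (1,1,1,1,1,1,1,1,1,1,1,1,1,1,1,1,1).

From H_k ≅ ker(∂_k) / im(∂_{k+1}) we obtain:

  H_0: rank C_0 − rank ∂_1 = 9 − 8 = 1, and the invariant factors of ∂_1 are all 1, so H_0 ≅ Z.
  H_1: rank ker ∂_1 − rank ∂_2 = (27 − 8) − 17 = 2, and the invariant factors of ∂_2 are all 1, so H_1 ≅ Z^2.
  H_2: rank ker ∂_2 − rank ∂_3 = (18 − 17) − 0 = 1, and there is no ∂_3, so H_2 ≅ Z.

As a check, the Euler characteristic is 9 − 27 + 18 = 0, which agrees with 1 − 2 + 1 = 0.
(K is a triangulation of the torus T^2.)

Hence the Betti numbers are b_0 = 1, b_1 = 2, b_2 = 1.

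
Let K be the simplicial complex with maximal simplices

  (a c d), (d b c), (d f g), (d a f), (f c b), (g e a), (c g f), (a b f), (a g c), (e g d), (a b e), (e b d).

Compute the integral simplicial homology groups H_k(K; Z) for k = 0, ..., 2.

Order the vertices as a < b < c < d < e < f < g. Listing each simplex with vertices in this order, K has dimension 2 with simplices:

  0-simplices (7): a, b, c, d, e, f, g
  1-simplices (18): ab, ac, ad, ae, af, ag, bc, bd, be, bf, cd, cf, cg, de, df, dg, eg, fg
  2-simplices (12): abe, abf, acd, acg, adf, aeg, bcd, bcf, bde, cfg, deg, dfg

so the chain groups are C_0 ≅ Z^7, C_1 ≅ Z^18, C_2 ≅ Z^12.

Boundary ∂_1: C_1 → C_0 maps an edge to its endpoints' difference, ∂[p,q] = q − p.
The resulting 7×18 matrix has rank 6, and its Smith normal form has invariant factors (1,1,1,1,1,1).

Boundary ∂_2: C_2 → C_1 sends each 2-simplex [p,q,r] to [q,r] − [p,r] + [p,q]. For instance
  ∂deg = eg − dg + de,
  ∂aeg = eg − ag + ae.
As a 18×12 matrix over Z this has rank 12, with invariant factors (1,1,1,1,1,1,1,1,1,1,1,2).

Now H_k = ker ∂_k / im ∂_{k+1}, so:

  H_0: rank C_0 − rank ∂_1 = 7 − 6 = 1, and the invariant factors of ∂_1 are all 1, so H_0 ≅ Z.
  H_1: rank ker ∂_1 − rank ∂_2 = (18 − 6) − 12 = 0, and ∂_2 has invariant factor 2 > 1, so H_1 ≅ Z/2.
  H_2: rank ker ∂_2 − rank ∂_3 = (12 − 12) − 0 = 0, and there is no ∂_3, so H_2 ≅ 0.

H_0 = Z,  H_1 = Z/2,  H_2 = 0.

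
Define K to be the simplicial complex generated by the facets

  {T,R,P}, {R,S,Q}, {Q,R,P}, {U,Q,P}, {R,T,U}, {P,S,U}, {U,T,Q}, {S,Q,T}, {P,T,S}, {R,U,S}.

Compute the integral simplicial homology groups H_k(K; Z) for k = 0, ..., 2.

We work with the vertex ordering P < Q < R < S < T < U. The simplices of K, each written with vertices in increasing order, are:

  0-simplices (6): P, Q, R, S, T, U
  1-simplices (15): PQ, PR, PS, PT, PU, QR, QS, QT, QU, RS, RT, RU, ST, SU, TU
  2-simplices (10): PQR, PQU, PRT, PST, PSU, QRS, QST, QTU, RSU, RTU

so the chain groups are C_0 ≅ Z^6, C_1 ≅ Z^15, C_2 ≅ Z^10.

The boundary map ∂_1: C_1 → C_0 is given by ∂[p,q] = [q] − [p].
This gives a 6×15 integer matrix of rank 5; reducing to Smith normal form yields diagonal entries (1,1,1,1,1).

The boundary map ∂_2: C_2 → C_1 maps a triangle to the signed sum of its edges. For instance
  ∂QST = ST − QT + QS,
  ∂PQU = QU − PU + PQ.
This gives a 15×10 integer matrix of rank 10; reducing to Smith normal form yields diagonal entries (1,1,1,1,1,1,1,1,1,2).

Reading off H_k = ker ∂_k / im ∂_{k+1}:

  H_0: rank C_0 − rank ∂_1 = 6 − 5 = 1, and the invariant factors of ∂_1 are all 1, so H_0 ≅ Z.
  H_1: rank ker ∂_1 − rank ∂_2 = (15 − 5) − 10 = 0, and ∂_2 has invariant factor 2 > 1, so H_1 ≅ Z/2.
  H_2: rank ker ∂_2 − rank ∂_3 = (10 − 10) − 0 = 0, and there is no ∂_3, so H_2 ≅ 0.

H_0 ≅ Z,  H_1 ≅ Z/2,  H_2 = 0.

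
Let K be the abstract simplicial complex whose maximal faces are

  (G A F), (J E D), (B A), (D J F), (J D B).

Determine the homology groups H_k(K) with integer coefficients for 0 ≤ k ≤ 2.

Take the total order A < B < D < E < F < G < J on the vertex set. Then K (dimension 2) consists of the simplices:

  0-simplices (7): A, B, D, E, F, G, J
  1-simplices (11): AB, AF, AG, BD, BJ, DE, DF, DJ, EJ, FG, FJ
  2-simplices (4): AFG, BDJ, DEJ, DFJ

so the chain groups are C_0 ≅ Z^7, C_1 ≅ Z^11, C_2 ≅ Z^4.

The boundary map ∂_1: C_1 → C_0 sends each edge [p,q] (with p < q) to q − p. For instance
  ∂EJ = J − E.
As a 7×11 matrix over Z this has rank 6, with invariant factors (1,1,1,1,1,1).

∂_2: C_2 → C_1 maps a triangle to the signed sum of its edges. For instance
  ∂BDJ = DJ − BJ + BD,
  ∂DFJ = FJ − DJ + DF.
This gives a 11×4 integer matrix of rank 4; reducing to Smith normal form yields diagonal entries (1,1,1,1).

Reading off H_k = ker ∂_k / im ∂_{k+1}:

  H_0: rank C_0 − rank ∂_1 = 7 − 6 = 1, and the invariant factors of ∂_1 are all 1, so H_0 = Z.
  H_1: rank ker ∂_1 − rank ∂_2 = (11 − 6) − 4 = 1, and the invariant factors of ∂_2 are all 1, so H_1 = Z.
  H_2: rank ker ∂_2 − rank ∂_3 = (4 − 4) − 0 = 0, and there is no ∂_3, so H_2 = 0.

H_0 ≅ Z,  H_1 ≅ Z,  H_2 = 0.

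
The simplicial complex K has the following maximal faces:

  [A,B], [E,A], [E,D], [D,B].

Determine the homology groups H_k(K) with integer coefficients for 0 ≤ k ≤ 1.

H_0 ≅ Z,  H_1 ≅ Z.

We work with the vertex ordering A < B < D < E. The simplices of K, each written with vertices in increasing order, are:

  0-simplices (4): A, B, D, E
  1-simplices (4): AB, AE, BD, DE

Hence C_0 ≅ Z^4, C_1 ≅ Z^4.

The boundary map ∂_1: C_1 → C_0 is given by ∂[p,q] = [q] − [p]. For instance
  ∂AB = B − A.
The resulting 4×4 matrix has rank 3, and its Smith normal form has invariant factors (1,1,1).

Now H_k = ker ∂_k / im ∂_{k+1}, so:

  H_0: rank C_0 − rank ∂_1 = 4 − 3 = 1, and the invariant factors of ∂_1 are all 1, so H_0 ≅ Z.
  H_1: rank ker ∂_1 − rank ∂_2 = (4 − 3) − 0 = 1, and there is no ∂_2, so H_1 ≅ Z.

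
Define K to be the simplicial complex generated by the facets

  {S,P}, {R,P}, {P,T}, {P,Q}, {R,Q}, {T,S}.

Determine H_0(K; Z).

Order the vertices as P < Q < R < S < T. Listing each simplex with vertices in this order, K has dimension 1 with simplices:

  0-simplices (5): P, Q, R, S, T
  1-simplices (6): PQ, PR, PS, PT, QR, ST

so the chain groups are C_0 ≅ Z^5, C_1 ≅ Z^6.

Boundary ∂_1: C_1 → C_0 sends each edge [p,q] (with p < q) to q − p.
The resulting 5×6 matrix has rank 4, and its Smith normal form has invariant factors (1,1,1,1).

Reading off H_k = ker ∂_k / im ∂_{k+1}:

  H_0: rank C_0 − rank ∂_1 = 5 − 4 = 1, and the invariant factors of ∂_1 are all 1, so H_0 = Z.

(K is a triangulation of a wedge of 2 circles.)

H_0 ≅ Z.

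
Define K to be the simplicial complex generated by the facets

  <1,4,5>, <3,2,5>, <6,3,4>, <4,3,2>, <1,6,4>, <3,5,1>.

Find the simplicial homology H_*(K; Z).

H_0 = Z,  H_1 = Z,  H_2 = 0.

Take the total order 1 < 2 < 3 < 4 < 5 < 6 on the vertex set. Then K (dimension 2) consists of the simplices:

  0-simplices (6): [1], [2], [3], [4], [5], [6]
  1-simplices (12): [1,3], [1,4], [1,5], [1,6], [2,3], [2,4], [2,5], [3,4], [3,5], [3,6], [4,5], [4,6]
  2-simplices (6): [1,3,5], [1,4,5], [1,4,6], [2,3,4], [2,3,5], [3,4,6]

Hence C_0 ≅ Z^6, C_1 ≅ Z^12, C_2 ≅ Z^6.

∂_1: C_1 → C_0 is given by ∂[p,q] = [q] − [p]. For instance
  ∂[2,4] = [4] − [2].
The resulting 6×12 matrix has rank 5, and its Smith normal form has invariant factors (1,1,1,1,1).

∂_2: C_2 → C_1 acts by ∂[p,q,r] = [q,r] − [p,r] + [p,q]. For instance
  ∂[2,3,5] = [3,5] − [2,5] + [2,3],
  ∂[1,4,6] = [4,6] − [1,6] + [1,4].
This gives a 12×6 integer matrix of rank 6; reducing to Smith normal form yields diagonal entries (1,1,1,1,1,1).

From H_k ≅ ker(∂_k) / im(∂_{k+1}) we obtain:

  H_0: rank C_0 − rank ∂_1 = 6 − 5 = 1, and the invariant factors of ∂_1 are all 1, so H_0 ≅ Z.
  H_1: rank ker ∂_1 − rank ∂_2 = (12 − 5) − 6 = 1, and the invariant factors of ∂_2 are all 1, so H_1 ≅ Z.
  H_2: rank ker ∂_2 − rank ∂_3 = (6 − 6) − 0 = 0, and there is no ∂_3, so H_2 ≅ 0.

As a check, the Euler characteristic is 6 − 12 + 6 = 0, which agrees with 1 − 1 + 0 = 0.
(K is a triangulation of the cylinder S^1 x I.)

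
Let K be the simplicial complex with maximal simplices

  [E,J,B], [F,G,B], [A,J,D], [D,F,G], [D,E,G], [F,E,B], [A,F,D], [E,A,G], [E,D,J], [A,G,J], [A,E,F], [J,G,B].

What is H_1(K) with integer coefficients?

Fix the vertex order A < B < D < E < F < G < J and write every simplex with vertices in increasing order. Then dim K = 2 and the simplices of K are:

  0-simplices (7): A, B, D, E, F, G, J
  1-simplices (18): AD, AE, AF, AG, AJ, BE, BF, BG, BJ, DE, DF, DG, DJ, EF, EG, EJ, FG, GJ
  2-simplices (12): ADF, ADJ, AEF, AEG, AGJ, BEF, BEJ, BFG, BGJ, DEG, DEJ, DFG

Hence C_0 ≅ Z^7, C_1 ≅ Z^18, C_2 ≅ Z^12.

The boundary map ∂_1: C_1 → C_0 is given by ∂[p,q] = [q] − [p]. For instance
  ∂AJ = J − A.
This gives a 7×18 integer matrix of rank 6; reducing to Smith normal form yields diagonal entries (1,1,1,1,1,1).

Boundary ∂_2: C_2 → C_1 sends each 2-simplex [p,q,r] to [q,r] − [p,r] + [p,q]. For instance
  ∂BEF = EF − BF + BE,
  ∂AGJ = GJ − AJ + AG.
This gives a 18×12 integer matrix of rank 12; reducing to Smith normal form yields diagonal entries (1,1,1,1,1,1,1,1,1,1,1,2).

Reading off H_k = ker ∂_k / im ∂_{k+1}:

  H_1: rank ker ∂_1 − rank ∂_2 = (18 − 6) − 12 = 0, and ∂_2 has invariant factor 2 > 1, so H_1 ≅ Z/2Z.

H_1 ≅ Z/2Z.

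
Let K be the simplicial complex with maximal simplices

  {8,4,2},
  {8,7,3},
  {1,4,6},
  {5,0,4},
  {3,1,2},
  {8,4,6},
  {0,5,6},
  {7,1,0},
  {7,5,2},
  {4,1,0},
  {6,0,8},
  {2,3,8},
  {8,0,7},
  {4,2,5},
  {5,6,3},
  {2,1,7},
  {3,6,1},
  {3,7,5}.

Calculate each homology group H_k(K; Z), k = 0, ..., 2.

H_0 = Z,  H_1 = Z ⊕ Z/2Z,  H_2 = 0.

We work with the vertex ordering 0 < 1 < 2 < 3 < 4 < 5 < 6 < 7 < 8. The simplices of K, each written with vertices in increasing order, are:

  0-simplices (9): [0], [1], [2], [3], [4], [5], [6], [7], [8]
  1-simplices (27): (27 of them)
  2-simplices (18): [0,1,4], [0,1,7], [0,4,5], [0,5,6], [0,6,8], [0,7,8], [1,2,3], [1,2,7], [1,3,6], [1,4,6], [2,3,8], [2,4,5], [2,4,8], [2,5,7], [3,5,6], [3,5,7], [3,7,8], [4,6,8]

so the chain groups are C_0 ≅ Z^9, C_1 ≅ Z^27, C_2 ≅ Z^18.

∂_1: C_1 → C_0 sends each edge [p,q] (with p < q) to q − p.
The resulting 9×27 matrix has rank 8, and its Smith normal form has invariant factors (1,1,1,1,1,1,1,1).

The boundary map ∂_2: C_2 → C_1 maps a triangle to the signed sum of its edges. For instance
  ∂[2,4,5] = [4,5] − [2,5] + [2,4],
  ∂[0,5,6] = [5,6] − [0,6] + [0,5].
This gives a 27×18 integer matrix of rank 18; reducing to Smith normal form yields diagonal entries (1,1,1,1,1,1,1,1,1,1,1,1,1,1,1,1,1,2).

From H_k ≅ ker(∂_k) / im(∂_{k+1}) we obtain:

  H_0: rank C_0 − rank ∂_1 = 9 − 8 = 1, and the invariant factors of ∂_1 are all 1, so H_0 = Z.
  H_1: rank ker ∂_1 − rank ∂_2 = (27 − 8) − 18 = 1, and ∂_2 has invariant factor 2 > 1, so H_1 = Z ⊕ Z/2Z.
  H_2: rank ker ∂_2 − rank ∂_3 = (18 − 18) − 0 = 0, and there is no ∂_3, so H_2 = 0.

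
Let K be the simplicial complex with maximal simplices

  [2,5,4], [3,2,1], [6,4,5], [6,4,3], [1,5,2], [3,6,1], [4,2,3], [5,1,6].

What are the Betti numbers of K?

We work with the vertex ordering 1 < 2 < 3 < 4 < 5 < 6. The simplices of K, each written with vertices in increasing order, are:

  0-simplices (6): [1], [2], [3], [4], [5], [6]
  1-simplices (12): [1,2], [1,3], [1,5], [1,6], [2,3], [2,4], [2,5], [3,4], [3,6], [4,5], [4,6], [5,6]
  2-simplices (8): [1,2,3], [1,2,5], [1,3,6], [1,5,6], [2,3,4], [2,4,5], [3,4,6], [4,5,6]

giving chain groups C_0 ≅ Z^6, C_1 ≅ Z^12, C_2 ≅ Z^8.

Boundary ∂_1: C_1 → C_0 maps an edge to its endpoints' difference, ∂[p,q] = q − p. For instance
  ∂[1,5] = [5] − [1].
As a 6×12 matrix over Z this has rank 5, with invariant factors (1,1,1,1,1).

∂_2: C_2 → C_1 acts by ∂[p,q,r] = [q,r] − [p,r] + [p,q]. For instance
  ∂[2,4,5] = [4,5] − [2,5] + [2,4],
  ∂[1,2,3] = [2,3] − [1,3] + [1,2].
This gives a 12×8 integer matrix of rank 7; reducing to Smith normal form yields diagonal entries (1,1,1,1,1,1,1).

Computing H_k = (kernel of ∂_k) / (image of ∂_{k+1}):

  H_0: rank C_0 − rank ∂_1 = 6 − 5 = 1, and the invariant factors of ∂_1 are all 1, so H_0 ≅ Z.
  H_1: rank ker ∂_1 − rank ∂_2 = (12 − 5) − 7 = 0, and the invariant factors of ∂_2 are all 1, so H_1 ≅ 0.
  H_2: rank ker ∂_2 − rank ∂_3 = (8 − 7) − 0 = 1, and there is no ∂_3, so H_2 ≅ Z.

As a check, the Euler characteristic is 6 − 12 + 8 = 2, which agrees with 1 − 0 + 1 = 2.
(K is a triangulation of the 2-sphere S^2.)

Hence the Betti numbers are b_0 = 1, b_1 = 0, b_2 = 1.

b_0 = 1, b_1 = 0, b_2 = 1.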